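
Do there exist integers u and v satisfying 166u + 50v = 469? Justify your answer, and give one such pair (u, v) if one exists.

gcd(166, 50) = 2, so every integer of the form 166u + 50v is a multiple of 2.
However 469 leaves remainder 1 on division by 2.
So the equation is unsolvable over ℤ.

No such integers exist.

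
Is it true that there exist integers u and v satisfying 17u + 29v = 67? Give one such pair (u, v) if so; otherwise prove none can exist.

17 and 29 are coprime, so 17u + 29v ranges over all of ℤ.
Dividing repeatedly: 29 = 1·17 + 12, 17 = 1·12 + 5, 12 = 2·5 + 2, 5 = 2·2 + 1, 2 = 2·1 + 0.
Back-substituting, 1 = 5 − 2·2 = 5 − 2·(12 − 2·5) = −2·12 + 5·5 = −2·12 + 5·(17 − 1·12) = 5·17 − 7·12 = 5·17 − 7·(29 − 1·17) = −7·29 + 12·17; that is, 17·12 + 29·(-7) = 1.
Times 67: 17·804 + 29·(-469) = 67, so (804, -469) solves it.
Shifting by a multiple of (29, −17) keeps it a solution: u = 804 − 27·29 = 21, v = -469 + 27·17 = -10.
Indeed 17·21 + 29·(-10) = 357 − 290 = 67.

u = 21, v = -10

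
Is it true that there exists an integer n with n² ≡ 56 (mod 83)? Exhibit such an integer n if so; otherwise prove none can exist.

No, no such integer exists.

83 is prime, so by Euler's criterion 56 is a square mod 83 iff 56^((83−1)/2) = 56^41 ≡ 1 (mod 83).
Repeated squaring mod 83: 56^2 = 3136 ≡ 65; 56^4 ≡ 65² = 4225 ≡ 75; 56^8 ≡ 75² = 5625 ≡ 64; 56^16 ≡ 64² = 4096 ≡ 29; 56^32 ≡ 29² = 841 ≡ 11.
Since 41 = 32 + 8 + 1, 56^41 ≡ 11 · 64 · 56; multiplying out mod 83: 11·64 = 704 ≡ 40, then 40·56 = 2240 ≡ 82. Thus 56^41 ≡ 82 ≡ −1 (mod 83).
The value −1 means 56 is a non-residue modulo 83, so n² ≡ 56 (mod 83) is impossible.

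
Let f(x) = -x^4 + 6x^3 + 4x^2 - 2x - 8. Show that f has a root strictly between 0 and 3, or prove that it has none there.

f(0) = -8 and f(3) = 103, which have opposite signs.
As a polynomial, f is continuous on every closed interval.
By the Intermediate Value Theorem, f takes the value 0 somewhere in the open interval.

Yes, f has a root in the interval.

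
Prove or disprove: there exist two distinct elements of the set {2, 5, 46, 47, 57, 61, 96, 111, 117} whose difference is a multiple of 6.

Yes: 5 and 47.

Reduce each element mod 6: 2↦2, 5↦5, 46↦4, 47↦5, 57↦3, 61↦1, 96↦0, 111↦3, 117↦3. The residue 5 repeats (at 5 and 47), and 47 − 5 = 42 = 7·6.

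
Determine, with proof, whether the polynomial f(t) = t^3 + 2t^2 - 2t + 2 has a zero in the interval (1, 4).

f(1) = 3 and f(4) = 90, both positive, so a sign-change argument is unavailable; we show f keeps this sign on the whole interval.
Shift to the endpoint 1: with t = 1 + u (0 < u < 3), one computes f(1 + u) = u^3 + 5u^2 + 5u + 3.
All 4 nonzero coefficients of this polynomial in u are positive; hence for u > 0 the value is a sum of positive terms (the constant 3 among them).
Therefore f(t) > 0 throughout (1, 4), and f has no zero there.

f has no root in that interval.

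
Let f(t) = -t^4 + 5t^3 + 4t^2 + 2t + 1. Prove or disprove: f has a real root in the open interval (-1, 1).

Such a root exists.

f(-1) = -3 and f(1) = 11, which have opposite signs.
f is continuous everywhere (it is a polynomial), in particular on [-1, 1].
By the Intermediate Value Theorem, f takes the value 0 somewhere in the open interval.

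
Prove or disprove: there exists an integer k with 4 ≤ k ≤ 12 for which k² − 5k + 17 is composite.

The values for k = 4, 5, …, 12 are 13, 17, 23, 31, 41, 53, 67, 83, 101, and each of these is prime.
So no value in the range makes the expression composite.

No such integer k in that range exists.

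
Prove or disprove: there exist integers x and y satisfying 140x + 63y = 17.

Any value of 140x + 63y is a multiple of gcd(140, 63) = 7.
But 17 = 7·2 + 3, so 7 ∤ 17.
Therefore 140x + 63y = 17 has no solution in integers.

No such integers exist.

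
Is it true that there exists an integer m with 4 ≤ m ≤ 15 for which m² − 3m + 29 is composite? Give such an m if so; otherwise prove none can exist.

At m = 7: 7² − 3·7 + 29 = 57 = 3·19, which is composite.

m = 7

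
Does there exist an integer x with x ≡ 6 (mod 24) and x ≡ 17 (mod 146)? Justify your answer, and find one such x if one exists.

Reduce both congruences modulo 2, which divides 24 and 146: they say x ≡ 6 (mod 2) and x ≡ 17 (mod 2).
But 6 mod 2 = 0 while 17 mod 2 = 1, a contradiction.
Therefore no such x exists.

No such integer exists.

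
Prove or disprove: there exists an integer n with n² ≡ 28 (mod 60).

Work modulo the divisor 5 of 60. If n² ≡ 28 (mod 60) then n² ≡ 3 (mod 5).
Squares mod 5 repeat after n = 2 (as (−n)² = n²); for n = 0..2 they are 0, 1, 4.
So the quadratic residues mod 5 are {0, 1, 4}, and 3 is not among them.
Hence no integer n has n² ≡ 28 (mod 60).

There is no such integer.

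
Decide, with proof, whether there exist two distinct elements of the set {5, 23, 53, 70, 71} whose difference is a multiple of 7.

Reduce each element modulo 7: 5↦5, 23↦2, 53↦4, 70↦0, 71↦1.
All 5 residues are distinct, so no two elements differ by a multiple of 7.

No such pair exists.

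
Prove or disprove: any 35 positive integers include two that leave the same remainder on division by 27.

True.

Each integer lies in one of the 27 residue classes modulo 27.
With 35 integers and only 27 classes, the pigeonhole principle forces two of them, say a and b, into the same class.
So a and b have equal remainders mod 27, which is exactly what was to be shown.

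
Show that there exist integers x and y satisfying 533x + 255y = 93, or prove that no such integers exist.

Since gcd(533, 255) = 1, every integer is an integer combination of 533 and 255.
Dividing repeatedly: 533 = 2·255 + 23, 255 = 11·23 + 2, 23 = 11·2 + 1, 2 = 2·1 + 0.
Unwinding: 1 = 23 − 11·2 = 23 − 11·(255 − 11·23) = −11·255 + 122·23 = −11·255 + 122·(533 − 2·255) = 122·533 − 255·255, i.e. 533·122 + 255·(-255) = 1.
Scaling by 93 gives the particular solution (x, y) = (11346, -23715).
Shifting by a multiple of (255, −533) keeps it a solution: x = 11346 − 44·255 = 126, y = -23715 + 44·533 = -263.
Indeed 533·126 + 255·(-263) = 67158 − 67065 = 93.

x = 126, y = -263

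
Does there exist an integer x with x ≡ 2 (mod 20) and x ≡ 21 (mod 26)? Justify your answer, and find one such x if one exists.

No, no such integer exists.

Reduce both congruences modulo 2, which divides 20 and 26: they say x ≡ 2 (mod 2) and x ≡ 21 (mod 2).
However 2 ≡ 0 and 21 ≡ 1 (mod 2), and 0 ≠ 1.
So no integer satisfies both congruences.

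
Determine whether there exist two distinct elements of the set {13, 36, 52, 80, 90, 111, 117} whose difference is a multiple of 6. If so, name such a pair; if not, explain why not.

36 mod 6 = 0 and 90 mod 6 = 0, so 90 − 36 = 54 = 9·6.

The pair (36, 90) works.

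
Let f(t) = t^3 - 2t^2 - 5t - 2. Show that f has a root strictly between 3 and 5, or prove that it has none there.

Such a root exists.

f(3) = -8 and f(5) = 48, which have opposite signs.
Since f is a polynomial it is continuous on [3, 5].
By the Intermediate Value Theorem, f takes the value 0 somewhere in the open interval.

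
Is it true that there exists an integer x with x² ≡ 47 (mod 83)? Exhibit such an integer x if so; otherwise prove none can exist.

Apply Euler's criterion with the prime 83: 47 is a quadratic residue iff 47^41 ≡ 1 (mod 83), and a non-residue iff it is ≡ −1.
Repeated squaring mod 83: 47^2 = 2209 ≡ 51; 47^4 ≡ 51² = 2601 ≡ 28; 47^8 ≡ 28² = 784 ≡ 37; 47^16 ≡ 37² = 1369 ≡ 41; 47^32 ≡ 41² = 1681 ≡ 21.
Since 41 = 32 + 8 + 1, 47^41 ≡ 21 · 37 · 47; multiplying out mod 83: 21·37 = 777 ≡ 30, then 30·47 = 1410 ≡ 82. Thus 47^41 ≡ 82 ≡ −1 (mod 83).
The value −1 means 47 is a non-residue modulo 83, so x² ≡ 47 (mod 83) is impossible.

No such integer exists.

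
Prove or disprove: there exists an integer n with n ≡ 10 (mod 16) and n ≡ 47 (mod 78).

No, no such integer exists.

gcd(16, 78) = 2. If n ≡ 10 (mod 16) and n ≡ 47 (mod 78), then n ≡ 10 (mod 2) and n ≡ 47 (mod 2).
However 10 ≡ 0 and 47 ≡ 1 (mod 2), and 0 ≠ 1.
Therefore no such n exists.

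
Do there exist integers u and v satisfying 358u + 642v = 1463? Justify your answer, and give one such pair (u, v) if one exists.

gcd(358, 642) = 2, so every integer of the form 358u + 642v is a multiple of 2.
But 1463 is not a multiple of 2 (it leaves remainder 1).
So the equation is unsolvable over ℤ.

No, no such integers exist.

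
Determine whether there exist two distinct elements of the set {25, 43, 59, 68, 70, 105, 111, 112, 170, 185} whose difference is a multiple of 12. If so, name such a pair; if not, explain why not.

Residues mod 12: 25↦1, 43↦7, 59↦11, 68↦8, 70↦10, 105↦9, 111↦3, 112↦4, 170↦2, 185↦5.
No residue repeats among the 10 elements, so no pair has difference ≡ 0 (mod 12).

There is no such pair.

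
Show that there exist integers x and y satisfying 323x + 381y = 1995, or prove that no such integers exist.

323 and 381 are coprime, so 323x + 381y ranges over all of ℤ.
Dividing repeatedly: 381 = 1·323 + 58, 323 = 5·58 + 33, 58 = 1·33 + 25, 33 = 1·25 + 8, 25 = 3·8 + 1, 8 = 8·1 + 0.
Unwinding: 1 = 25 − 3·8 = 25 − 3·(33 − 1·25) = −3·33 + 4·25 = −3·33 + 4·(58 − 1·33) = 4·58 − 7·33 = 4·58 − 7·(323 − 5·58) = −7·323 + 39·58 = −7·323 + 39·(381 − 1·323) = 39·381 − 46·323, i.e. 323·(-46) + 381·39 = 1.
Multiplying through by 1995: x = (-46)·1995 = -91770, y = 39·1995 = 77805 is a solution.
Shifting by a multiple of (381, −323) keeps it a solution: x = -91770 + 241·381 = 51, y = 77805 − 241·323 = -38.
Check: 323·51 + 381·(-38) = 16473 − 14478 = 1995. ✓

x = 51, y = -38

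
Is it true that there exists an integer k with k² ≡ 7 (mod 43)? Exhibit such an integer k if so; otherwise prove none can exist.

Apply Euler's criterion with the prime 43: 7 is a quadratic residue iff 7^21 ≡ 1 (mod 43), and a non-residue iff it is ≡ −1.
Squaring successively (mod 43): 7^2 = 49 ≡ 6; 7^4 ≡ 6² = 36 ≡ 36; 7^8 ≡ 36² = 1296 ≡ 6; 7^16 ≡ 6² = 36 ≡ 36.
Since 21 = 16 + 4 + 1, 7^21 ≡ 36 · 36 · 7; multiplying out mod 43: 36·36 = 1296 ≡ 6, then 6·7 = 42 ≡ 42. Thus 7^21 ≡ 42 ≡ −1 (mod 43).
By Euler's criterion 7 is a quadratic non-residue mod 43: no k satisfies k² ≡ 7 (mod 43).

No such integer exists.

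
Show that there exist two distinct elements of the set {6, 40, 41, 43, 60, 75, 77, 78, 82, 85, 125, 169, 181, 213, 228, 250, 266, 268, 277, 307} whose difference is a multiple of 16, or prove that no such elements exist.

Both 41 and 169 leave remainder 9 on division by 16; their difference 128 = 8·16 is a multiple of 16.

Yes: 41 and 169.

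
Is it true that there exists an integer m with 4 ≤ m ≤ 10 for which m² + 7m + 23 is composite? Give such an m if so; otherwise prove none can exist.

m = 8

At m = 8: 8² + 7·8 + 23 = 143 = 11·13, which is composite.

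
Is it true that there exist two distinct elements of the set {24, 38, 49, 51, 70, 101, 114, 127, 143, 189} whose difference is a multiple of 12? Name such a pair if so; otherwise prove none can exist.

No, no such pair exists.

Two integers differ by a multiple of 12 exactly when they have the same residue mod 12. The residues are 24↦0, 38↦2, 49↦1, 51↦3, 70↦10, 101↦5, 114↦6, 127↦7, 143↦11, 189↦9.
These 10 residues are pairwise different, hence no difference of two elements is divisible by 12.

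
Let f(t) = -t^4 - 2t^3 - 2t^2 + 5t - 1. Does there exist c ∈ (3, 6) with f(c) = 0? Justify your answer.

The endpoint values f(3) = -139 and f(6) = -1771 are both negative. Claim: f(t) < 0 for every t in (3, 6).
Substitute t = 3 + u, where 0 < u < 3 on the interval. Expanding, f(3 + u) = -u^4 - 14u^3 - 74u^2 - 169u - 139.
All 5 nonzero coefficients of this polynomial in u are negative; hence for u > 0 the value is a sum of negative terms (the constant -139 among them).
So f is strictly negative on (3, 6); no root exists in the interval.

No.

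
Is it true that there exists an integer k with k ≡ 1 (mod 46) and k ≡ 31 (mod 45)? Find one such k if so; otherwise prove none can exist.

The moduli 46 and 45 are coprime, so by the Chinese Remainder Theorem a unique solution modulo 2070 exists.
Write k = 1 + 46t and require 1 + 46t ≡ 31 (mod 45), i.e. 46t ≡ 30 (mod 45).
46 ≡ 1 (mod 45), so this reads 1t ≡ 30 (mod 45). So t ≡ 30 (mod 45).
With t = 30: k = 1 + 46·30 = 1381.
Indeed 1381 ≡ 1 (mod 46) and 1381 ≡ 31 (mod 45).

k = 1381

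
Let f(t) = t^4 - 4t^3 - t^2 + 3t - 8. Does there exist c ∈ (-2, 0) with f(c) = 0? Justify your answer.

f(-2) = 30 and f(0) = -8, which have opposite signs.
f is continuous everywhere (it is a polynomial), in particular on [-2, 0].
By the Intermediate Value Theorem f must vanish at some point of (-2, 0).

Yes, such a c exists.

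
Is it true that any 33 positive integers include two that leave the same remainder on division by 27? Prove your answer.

There are exactly 27 possible remainders on division by 27.
With 33 integers and only 27 classes, the pigeonhole principle forces two of them, say a and b, into the same class.
That is, a and b leave the same remainder on division by 27, as claimed.

True.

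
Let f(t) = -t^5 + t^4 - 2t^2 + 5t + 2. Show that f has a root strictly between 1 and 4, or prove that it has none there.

Such a root exists.

f(1) = 5 and f(4) = -778, which have opposite signs.
f is continuous everywhere (it is a polynomial), in particular on [1, 4].
By the Intermediate Value Theorem f must vanish at some point of (1, 4).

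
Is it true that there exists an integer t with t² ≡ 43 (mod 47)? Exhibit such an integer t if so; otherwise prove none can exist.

47 is prime, so by Euler's criterion 43 is a square mod 47 iff 43^((47−1)/2) = 43^23 ≡ 1 (mod 47).
Squaring successively (mod 47): 43^2 = 1849 ≡ 16; 43^4 ≡ 16² = 256 ≡ 21; 43^8 ≡ 21² = 441 ≡ 18; 43^16 ≡ 18² = 324 ≡ 42.
Since 23 = 16 + 4 + 2 + 1, 43^23 ≡ 42 · 21 · 16 · 43; multiplying out mod 47: 42·21 = 882 ≡ 36, then 36·16 = 576 ≡ 12, then 12·43 = 516 ≡ 46. Thus 43^23 ≡ 46 ≡ −1 (mod 47).
The value −1 means 43 is a non-residue modulo 47, so t² ≡ 43 (mod 47) is impossible.

No, no such integer exists.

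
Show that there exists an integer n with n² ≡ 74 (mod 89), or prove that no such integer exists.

Apply Euler's criterion with the prime 89: 74 is a quadratic residue iff 74^44 ≡ 1 (mod 89), and a non-residue iff it is ≡ −1.
Squaring successively (mod 89): 74^2 = 5476 ≡ 47; 74^4 ≡ 47² = 2209 ≡ 73; 74^8 ≡ 73² = 5329 ≡ 78; 74^16 ≡ 78² = 6084 ≡ 32; 74^32 ≡ 32² = 1024 ≡ 45.
Since 44 = 32 + 8 + 4, 74^44 ≡ 45 · 78 · 73; multiplying out mod 89: 45·78 = 3510 ≡ 39, then 39·73 = 2847 ≡ 88. Thus 74^44 ≡ 88 ≡ −1 (mod 89).
By Euler's criterion 74 is a quadratic non-residue mod 89: no n satisfies n² ≡ 74 (mod 89).

No, no such integer exists.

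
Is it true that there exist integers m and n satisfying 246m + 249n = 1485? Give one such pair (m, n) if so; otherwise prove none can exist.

m = 3, n = 3

gcd(246, 249) = 3, and 3 divides 1485, so integer solutions exist.
Dividing through by 3 reduces the equation to 82m + 83n = 495.
Dividing repeatedly: 83 = 1·82 + 1, 82 = 82·1 + 0.
Back-substituting, 1 = 83 − 1·82; that is, 82·(-1) + 83·1 = 1.
Scaling by 495 gives the particular solution (m, n) = (-495, 495).
Adding 6·83 to m and subtracting 6·82 from n gives the tidier solution (3, 3).
Indeed 246·3 + 249·3 = 738 + 747 = 1485.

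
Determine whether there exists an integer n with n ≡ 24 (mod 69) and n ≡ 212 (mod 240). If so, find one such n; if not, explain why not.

There is no such integer.

Both moduli are multiples of 3 = gcd(69, 240), so any solution would satisfy n ≡ 24 and n ≡ 212 modulo 3 simultaneously.
These are incompatible: 24 − 212 = -188 is not divisible by 3.
Therefore no such n exists.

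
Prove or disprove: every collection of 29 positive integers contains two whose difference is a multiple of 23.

True.

There are exactly 23 possible remainders on division by 23.
Placing 29 integers into 23 classes, some class receives at least two — say a and b.
Equal remainders mean a − b ≡ 0 (mod 23), so 23 divides their difference.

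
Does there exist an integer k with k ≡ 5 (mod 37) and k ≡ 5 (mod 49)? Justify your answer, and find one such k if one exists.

k = 5

Since 37 and 49 share no common factor, CRT says the pair of congruences has a solution (unique mod 1813).
Any solution of the first congruence is k = 5 + 37t; substituting into the second, 37t ≡ 5 − 5 ≡ 0 (mod 49).
t = 0 satisfies this.
Taking t = 0 gives k = 5 + 37·0 = 5.
Check: 5 mod 37 = 5, 5 mod 49 = 5. ✓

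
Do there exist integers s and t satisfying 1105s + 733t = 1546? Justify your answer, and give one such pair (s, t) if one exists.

s = 481, t = -723

Since gcd(1105, 733) = 1, every integer is an integer combination of 1105 and 733.
Run the Euclidean algorithm on 1105 and 733: 1105 = 1·733 + 372, 733 = 1·372 + 361, 372 = 1·361 + 11, 361 = 32·11 + 9, 11 = 1·9 + 2, 9 = 4·2 + 1, 2 = 2·1 + 0.
Unwinding: 1 = 9 − 4·2 = 9 − 4·(11 − 1·9) = −4·11 + 5·9 = −4·11 + 5·(361 − 32·11) = 5·361 − 164·11 = 5·361 − 164·(372 − 1·361) = −164·372 + 169·361 = −164·372 + 169·(733 − 1·372) = 169·733 − 333·372 = 169·733 − 333·(1105 − 1·733) = −333·1105 + 502·733, i.e. 1105·(-333) + 733·502 = 1.
Multiplying through by 1546: s = (-333)·1546 = -514818, t = 502·1546 = 776092 is a solution.
The general solution is s = -514818 + 733k, t = 776092 − 1105k; taking k = 703 gives the smaller pair s = 481, t = -723.
Check: 1105·481 + 733·(-723) = 531505 − 529959 = 1546. ✓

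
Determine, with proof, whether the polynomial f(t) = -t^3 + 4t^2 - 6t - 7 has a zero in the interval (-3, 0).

Yes, f has a root in the interval.

f(-3) = 74 and f(0) = -7, which have opposite signs.
Since f is a polynomial it is continuous on [-3, 0].
By the Intermediate Value Theorem, f takes the value 0 somewhere in the open interval.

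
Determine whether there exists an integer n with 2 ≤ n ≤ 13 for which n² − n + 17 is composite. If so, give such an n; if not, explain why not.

There is no such integer n in that range.

The values for n = 2, 3, …, 13 are 19, 23, 29, 37, 47, 59, 73, 89, 107, 127, 149, 173, and each of these is prime.
So no value in the range makes the expression composite.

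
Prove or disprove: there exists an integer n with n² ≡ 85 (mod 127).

There is no such integer.

127 is prime, so by Euler's criterion 85 is a square mod 127 iff 85^((127−1)/2) = 85^63 ≡ 1 (mod 127).
Repeated squaring mod 127: 85^2 = 7225 ≡ 113; 85^4 ≡ 113² = 12769 ≡ 69; 85^8 ≡ 69² = 4761 ≡ 62; 85^16 ≡ 62² = 3844 ≡ 34; 85^32 ≡ 34² = 1156 ≡ 13.
Since 63 = 32 + 16 + 8 + 4 + 2 + 1, 85^63 ≡ 13 · 34 · 62 · 69 · 113 · 85; multiplying out mod 127: 13·34 = 442 ≡ 61, then 61·62 = 3782 ≡ 99, then 99·69 = 6831 ≡ 100, then 100·113 = 11300 ≡ 124, then 124·85 = 10540 ≡ 126. Thus 85^63 ≡ 126 ≡ −1 (mod 127).
The value −1 means 85 is a non-residue modulo 127, so n² ≡ 85 (mod 127) is impossible.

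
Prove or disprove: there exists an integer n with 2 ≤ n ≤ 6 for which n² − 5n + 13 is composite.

n = 4

At n = 4: 4² − 5·4 + 13 = 9 = 3·3, which is composite.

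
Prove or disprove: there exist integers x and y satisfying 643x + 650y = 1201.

643 and 650 are coprime, so 643x + 650y ranges over all of ℤ.
Euclidean algorithm: 650 = 1·643 + 7, 643 = 91·7 + 6, 7 = 1·6 + 1, 6 = 6·1 + 0.
Back-substituting, 1 = 7 − 1·6 = 7 − (643 − 91·7) = −643 + 92·7 = −643 + 92·(650 − 1·643) = 92·650 − 93·643; that is, 643·(-93) + 650·92 = 1.
Times 1201: 643·(-111693) + 650·110492 = 1201, so (-111693, 110492) solves it.
Adding 172·650 to x and subtracting 172·643 from y gives the tidier solution (107, -104).
Check: 643·107 + 650·(-104) = 68801 − 67600 = 1201. ✓

x = 107, y = -104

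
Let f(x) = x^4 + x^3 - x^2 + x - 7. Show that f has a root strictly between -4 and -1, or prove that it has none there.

f(-4) = 165 and f(-1) = -9, which have opposite signs.
Since f is a polynomial it is continuous on [-4, -1].
By the Intermediate Value Theorem f must vanish at some point of (-4, -1).

Yes, f has a root in the interval.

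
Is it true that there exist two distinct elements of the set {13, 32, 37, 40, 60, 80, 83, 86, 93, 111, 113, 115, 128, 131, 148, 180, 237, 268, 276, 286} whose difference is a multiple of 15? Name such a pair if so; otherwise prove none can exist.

Both 13 and 148 leave remainder 13 on division by 15; their difference 135 = 9·15 is a multiple of 15.

The pair (13, 148) works.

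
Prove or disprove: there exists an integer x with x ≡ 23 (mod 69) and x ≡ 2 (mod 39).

x = 782

The moduli are not coprime: gcd(69, 39) = 3. Compatibility requires 3 ∣ (2 − 23) = -21, which holds, so solutions exist.
Put x = 23 + 69t, so we need 69t ≡ 18 (mod 39), equivalently (divide by 3) 23t ≡ 6 (mod 13).
23 ≡ 10 (mod 13), so this reads 10t ≡ 6 (mod 13). Note 10·4 = 40 ≡ 1 (mod 13) (as 40 − 1 = 3·13), so 10⁻¹ ≡ 4.
Multiplying by 4: t ≡ 4·6 = 24 ≡ 11 (mod 13).
Then x = 23 + 69·11 = 782.
Check: 782 mod 69 = 23, 782 mod 39 = 2. ✓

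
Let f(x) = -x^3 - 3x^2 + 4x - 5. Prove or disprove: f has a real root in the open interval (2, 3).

No.

f(2) = -17 and f(3) = -47, both negative, so a sign-change argument is unavailable; we show f keeps this sign on the whole interval.
Shift to the endpoint 2: with x = 2 + u (0 < u < 1), one computes f(2 + u) = -u^3 - 9u^2 - 20u - 17.
The nonzero coefficients here are all negative, so for u > 0 every term is negative (or zero), and the constant term -17 is strictly negative.
Therefore f(x) < 0 throughout (2, 3), and f has no zero there.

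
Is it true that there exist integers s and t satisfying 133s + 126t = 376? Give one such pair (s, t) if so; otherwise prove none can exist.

Any value of 133s + 126t is a multiple of gcd(133, 126) = 7.
However 376 leaves remainder 5 on division by 7.
So the equation is unsolvable over ℤ.

No such integers exist.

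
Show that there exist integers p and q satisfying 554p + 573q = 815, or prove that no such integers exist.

Since gcd(554, 573) = 1, every integer is an integer combination of 554 and 573.
Run the Euclidean algorithm on 573 and 554: 573 = 1·554 + 19, 554 = 29·19 + 3, 19 = 6·3 + 1, 3 = 3·1 + 0.
Unwinding: 1 = 19 − 6·3 = 19 − 6·(554 − 29·19) = −6·554 + 175·19 = −6·554 + 175·(573 − 1·554) = 175·573 − 181·554, i.e. 554·(-181) + 573·175 = 1.
Multiplying through by 815: p = (-181)·815 = -147515, q = 175·815 = 142625 is a solution.
Shifting by a multiple of (573, −554) keeps it a solution: p = -147515 + 258·573 = 319, q = 142625 − 258·554 = -307.
Indeed 554·319 + 573·(-307) = 176726 − 175911 = 815.

p = 319, q = -307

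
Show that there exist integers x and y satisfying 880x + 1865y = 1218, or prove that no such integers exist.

No such integers exist.

Both 880 and 1865 are divisible by gcd(880, 1865) = 5, hence so is any combination 880x + 1865y.
But 1218 = 5·243 + 3, so 5 ∤ 1218.
So the equation is unsolvable over ℤ.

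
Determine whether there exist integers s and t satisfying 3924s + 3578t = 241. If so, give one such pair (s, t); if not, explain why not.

No such integers exist.

gcd(3924, 3578) = 2, so every integer of the form 3924s + 3578t is a multiple of 2.
However 241 leaves remainder 1 on division by 2.
So the equation is unsolvable over ℤ.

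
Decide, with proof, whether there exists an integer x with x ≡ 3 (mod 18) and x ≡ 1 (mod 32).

Here gcd(18, 32) = 2, and both 3 and 1 leave remainder 1 mod 2, so the system is consistent.
List candidates x ≡ 3 (mod 18): 3, 21, 39, 57, 75, 93, 111, 129. Modulo 32 these are 3, 21, 7, 25, 11, 29, 15, 1; 129 gives 1 as required.
Verify: 129 = 7·18 + 3 and 129 = 4·32 + 1. ✓

x = 129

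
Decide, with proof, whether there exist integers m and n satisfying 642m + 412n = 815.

No such integers exist.

Any value of 642m + 412n is a multiple of gcd(642, 412) = 2.
But 815 is not a multiple of 2 (it leaves remainder 1).
Hence no integers m, n satisfy the equation.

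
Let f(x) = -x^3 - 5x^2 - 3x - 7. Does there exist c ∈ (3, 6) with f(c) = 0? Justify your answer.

No.

f(3) = -88 and f(6) = -421, both negative, so a sign-change argument is unavailable; we show f keeps this sign on the whole interval.
Shift to the endpoint 3: with x = 3 + u (0 < u < 3), one computes f(3 + u) = -u^3 - 14u^2 - 60u - 88.
All 4 nonzero coefficients of this polynomial in u are negative; hence for u > 0 the value is a sum of negative terms (the constant -88 among them).
Therefore f(x) < 0 throughout (3, 6), and f has no zero there.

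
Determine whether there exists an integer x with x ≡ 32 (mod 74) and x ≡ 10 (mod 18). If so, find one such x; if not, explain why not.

x = 550

gcd(74, 18) = 2. A simultaneous solution exists iff 32 ≡ 10 (mod 2); here 32 mod 2 = 0 = 10 mod 2, so it does.
The integers ≡ 32 (mod 74) are 32, 106, 180, 254, 328, 402, 476, 550, …; their remainders mod 18 are 14, 16, 0, 2, 4, 6, 8, 10, so x = 550 is the first that is ≡ 10 (mod 18).
Verify: 550 = 7·74 + 32 and 550 = 30·18 + 10. ✓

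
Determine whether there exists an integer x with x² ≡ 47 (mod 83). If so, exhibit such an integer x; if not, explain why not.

There is no such integer.

Apply Euler's criterion with the prime 83: 47 is a quadratic residue iff 47^41 ≡ 1 (mod 83), and a non-residue iff it is ≡ −1.
Repeated squaring mod 83: 47^2 = 2209 ≡ 51; 47^4 ≡ 51² = 2601 ≡ 28; 47^8 ≡ 28² = 784 ≡ 37; 47^16 ≡ 37² = 1369 ≡ 41; 47^32 ≡ 41² = 1681 ≡ 21.
Since 41 = 32 + 8 + 1, 47^41 ≡ 21 · 37 · 47; multiplying out mod 83: 21·37 = 777 ≡ 30, then 30·47 = 1410 ≡ 82. Thus 47^41 ≡ 82 ≡ −1 (mod 83).
The value −1 means 47 is a non-residue modulo 83, so x² ≡ 47 (mod 83) is impossible.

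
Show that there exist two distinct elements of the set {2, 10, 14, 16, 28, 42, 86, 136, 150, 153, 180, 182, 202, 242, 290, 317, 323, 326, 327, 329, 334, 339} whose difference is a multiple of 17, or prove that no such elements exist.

10 and 180 are such a pair.

Reduce each element mod 17: 2↦2, 10↦10, 14↦14, 16↦16, 28↦11, 42↦8, 86↦1, 136↦0, 150↦14, 153↦0, 180↦10, 182↦12, 202↦15, 242↦4, 290↦1, 317↦11, 323↦0, 326↦3, 327↦4, 329↦6, 334↦11, 339↦16. The residue 10 repeats (at 10 and 180), and 180 − 10 = 170 = 10·17.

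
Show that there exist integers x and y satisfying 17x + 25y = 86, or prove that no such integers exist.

Since gcd(17, 25) = 1, every integer is an integer combination of 17 and 25.
Dividing repeatedly: 25 = 1·17 + 8, 17 = 2·8 + 1, 8 = 8·1 + 0.
Back-substituting, 1 = 17 − 2·8 = 17 − 2·(25 − 1·17) = −2·25 + 3·17; that is, 17·3 + 25·(-2) = 1.
Multiplying through by 86: x = 3·86 = 258, y = (-2)·86 = -172 is a solution.
Shifting by a multiple of (25, −17) keeps it a solution: x = 258 − 10·25 = 8, y = -172 + 10·17 = -2.
Check: 17·8 + 25·(-2) = 136 − 50 = 86. ✓

x = 8, y = -2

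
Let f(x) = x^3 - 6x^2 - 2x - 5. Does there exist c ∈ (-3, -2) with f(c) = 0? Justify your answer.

No.

The endpoint values f(-3) = -80 and f(-2) = -33 are both negative. Claim: f(x) < 0 for every x in (-3, -2).
Substitute x = -2 − u, where 0 < u < 1 on the interval. Expanding, f(-2 − u) = -u^3 - 12u^2 - 34u - 33.
The nonzero coefficients here are all negative, so for u > 0 every term is negative (or zero), and the constant term -33 is strictly negative.
Therefore f(x) < 0 throughout (-3, -2), and f has no zero there.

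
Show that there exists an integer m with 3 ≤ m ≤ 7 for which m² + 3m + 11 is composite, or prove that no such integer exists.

At m = 4: 4² + 3·4 + 11 = 39 = 3·13, which is composite.

m = 4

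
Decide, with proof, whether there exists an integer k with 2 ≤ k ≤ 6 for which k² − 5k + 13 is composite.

At k = 4: 4² − 5·4 + 13 = 9 = 3·3, which is composite.

k = 4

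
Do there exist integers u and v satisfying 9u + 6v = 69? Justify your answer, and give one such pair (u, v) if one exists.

gcd(9, 6) = 3, and 3 divides 69, so integer solutions exist.
Dividing through by 3 reduces the equation to 3u + 2v = 23.
Dividing repeatedly: 3 = 1·2 + 1, 2 = 2·1 + 0.
Back-substituting, 1 = 3 − 1·2; that is, 3·1 + 2·(-1) = 1.
Multiplying through by 23: u = 1·23 = 23, v = (-1)·23 = -23 is a solution.
Subtracting 11·2 from u and adding 11·3 to v gives the tidier solution (1, 10).
Check: 9·1 + 6·10 = 9 + 60 = 69. ✓

u = 1, v = 10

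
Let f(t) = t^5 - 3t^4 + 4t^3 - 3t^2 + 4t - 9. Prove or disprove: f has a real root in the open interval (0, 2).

Such a root exists.

f(0) = -9 and f(2) = 3, which have opposite signs.
f is continuous everywhere (it is a polynomial), in particular on [0, 2].
By the Intermediate Value Theorem, f takes the value 0 somewhere in the open interval.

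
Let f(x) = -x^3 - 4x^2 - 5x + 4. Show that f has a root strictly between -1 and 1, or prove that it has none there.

f(-1) = 6 and f(1) = -6, which have opposite signs.
Since f is a polynomial it is continuous on [-1, 1].
By the Intermediate Value Theorem f must vanish at some point of (-1, 1).

Such a root exists.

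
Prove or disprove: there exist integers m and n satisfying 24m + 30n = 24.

m = 1, n = 0

Since gcd(24, 30) = 6 and 24 = 6·4, Bézout's identity guarantees a solution.
Dividing through by 6 reduces the equation to 4m + 5n = 4.
Euclidean algorithm: 5 = 1·4 + 1, 4 = 4·1 + 0.
Working back up the chain: 1 = 5 − 1·4. So 4·(-1) + 5·1 = 1.
Multiplying through by 4: m = (-1)·4 = -4, n = 1·4 = 4 is a solution.
Shifting by a multiple of (5, −4) keeps it a solution: m = -4 + 1·5 = 1, n = 4 − 1·4 = 0.
Indeed 24·1 + 30·0 = 24 + 0 = 24.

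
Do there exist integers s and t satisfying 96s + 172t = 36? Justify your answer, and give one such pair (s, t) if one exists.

Since gcd(96, 172) = 4 and 36 = 4·9, Bézout's identity guarantees a solution.
Dividing through by 4 reduces the equation to 24s + 43t = 9.
Euclidean algorithm: 43 = 1·24 + 19, 24 = 1·19 + 5, 19 = 3·5 + 4, 5 = 1·4 + 1, 4 = 4·1 + 0.
Unwinding: 1 = 5 − 1·4 = 5 − (19 − 3·5) = −19 + 4·5 = −19 + 4·(24 − 1·19) = 4·24 − 5·19 = 4·24 − 5·(43 − 1·24) = −5·43 + 9·24, i.e. 24·9 + 43·(-5) = 1.
Times 9: 24·81 + 43·(-45) = 9, so (81, -45) solves it.
Shifting by a multiple of (43, −24) keeps it a solution: s = 81 − 1·43 = 38, t = -45 + 1·24 = -21.
Indeed 96·38 + 172·(-21) = 3648 − 3612 = 36.

s = 38, t = -21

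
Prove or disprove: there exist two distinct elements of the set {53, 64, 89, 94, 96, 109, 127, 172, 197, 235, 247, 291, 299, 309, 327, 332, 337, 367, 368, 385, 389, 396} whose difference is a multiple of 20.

89 mod 20 = 9 and 109 mod 20 = 9, so 109 − 89 = 20 = 1·20.

89 and 109 are such a pair.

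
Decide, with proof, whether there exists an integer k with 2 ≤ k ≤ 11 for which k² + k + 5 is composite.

k = 9

At k = 9: 9² + 9 + 5 = 95 = 5·19, which is composite.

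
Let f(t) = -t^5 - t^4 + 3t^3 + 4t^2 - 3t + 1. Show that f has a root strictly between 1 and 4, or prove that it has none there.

Such a root exists.

f(1) = 3 and f(4) = -1035, which have opposite signs.
Since f is a polynomial it is continuous on [1, 4].
By the Intermediate Value Theorem f must vanish at some point of (1, 4).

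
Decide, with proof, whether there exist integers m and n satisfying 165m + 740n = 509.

No such integers exist.

gcd(165, 740) = 5, so every integer of the form 165m + 740n is a multiple of 5.
However 509 leaves remainder 4 on division by 5.
Therefore 165m + 740n = 509 has no solution in integers.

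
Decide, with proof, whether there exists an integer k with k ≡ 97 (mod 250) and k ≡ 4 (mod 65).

There is no such integer.

gcd(250, 65) = 5. If k ≡ 97 (mod 250) and k ≡ 4 (mod 65), then k ≡ 97 (mod 5) and k ≡ 4 (mod 5).
These are incompatible: 97 − 4 = 93 is not divisible by 5.
Therefore no such k exists.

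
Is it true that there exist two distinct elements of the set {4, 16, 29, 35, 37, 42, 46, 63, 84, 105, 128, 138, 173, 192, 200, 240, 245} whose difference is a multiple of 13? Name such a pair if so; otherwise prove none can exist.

Reduce each element mod 13: 4↦4, 16↦3, 29↦3, 35↦9, 37↦11, 42↦3, 46↦7, 63↦11, 84↦6, 105↦1, 128↦11, 138↦8, 173↦4, 192↦10, 200↦5, 240↦6, 245↦11. The residue 4 repeats (at 4 and 173), and 173 − 4 = 169 = 13·13.

Yes: 4 and 173.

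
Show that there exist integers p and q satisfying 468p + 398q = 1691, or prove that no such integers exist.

Any value of 468p + 398q is a multiple of gcd(468, 398) = 2.
However 1691 leaves remainder 1 on division by 2.
Therefore 468p + 398q = 1691 has no solution in integers.

No, no such integers exist.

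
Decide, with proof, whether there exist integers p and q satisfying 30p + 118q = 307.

gcd(30, 118) = 2, so every integer of the form 30p + 118q is a multiple of 2.
However 307 leaves remainder 1 on division by 2.
Therefore 30p + 118q = 307 has no solution in integers.

No, no such integers exist.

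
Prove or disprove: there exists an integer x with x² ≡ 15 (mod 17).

x = 7 works: 7² = 49, and 49 − 15 = 34 = 2·17.

x = 7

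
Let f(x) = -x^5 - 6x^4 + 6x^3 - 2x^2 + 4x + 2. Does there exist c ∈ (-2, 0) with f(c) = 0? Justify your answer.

f(-2) = -126 and f(0) = 2, which have opposite signs.
f is continuous everywhere (it is a polynomial), in particular on [-2, 0].
So by the Intermediate Value Theorem there is a c strictly between -2 and 0 with f(c) = 0.

Such a root exists.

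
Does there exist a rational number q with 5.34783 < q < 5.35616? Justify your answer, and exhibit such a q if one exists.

Multiplying by 17: 17·5.34783 = 90.91311 and 17·5.35616 = 91.05472, so the integer 91 lies strictly between them.
Dividing back, 5.34783 < 91/17 < 5.35616, and 91/17 is rational.

q = 91/17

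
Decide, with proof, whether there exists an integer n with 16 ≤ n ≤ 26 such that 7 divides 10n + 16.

Try n = 18: 10·18 + 16 = 196 = 28·7, which is divisible by 7.

n = 18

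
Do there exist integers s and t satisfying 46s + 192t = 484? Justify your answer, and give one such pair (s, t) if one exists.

Since gcd(46, 192) = 2 and 484 = 2·242, Bézout's identity guarantees a solution.
Dividing through by 2 reduces the equation to 23s + 96t = 242.
Dividing repeatedly: 96 = 4·23 + 4, 23 = 5·4 + 3, 4 = 1·3 + 1, 3 = 3·1 + 0.
Unwinding: 1 = 4 − 1·3 = 4 − (23 − 5·4) = −23 + 6·4 = −23 + 6·(96 − 4·23) = 6·96 − 25·23, i.e. 23·(-25) + 96·6 = 1.
Scaling by 242 gives the particular solution (s, t) = (-6050, 1452).
The general solution is s = -6050 + 96k, t = 1452 − 23k; taking k = 64 gives the smaller pair s = 94, t = -20.
Indeed 46·94 + 192·(-20) = 4324 − 3840 = 484.

s = 94, t = -20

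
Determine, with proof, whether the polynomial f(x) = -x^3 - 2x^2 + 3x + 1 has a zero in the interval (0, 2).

Such a root exists.

f(0) = 1 and f(2) = -9, which have opposite signs.
Since f is a polynomial it is continuous on [0, 2].
By the Intermediate Value Theorem f must vanish at some point of (0, 2).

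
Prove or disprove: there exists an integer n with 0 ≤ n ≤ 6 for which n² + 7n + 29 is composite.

No, no such integer n in that range exists.

The values for n = 0, 1, …, 6 are 29, 37, 47, 59, 73, 89, 107, and each of these is prime.
So no value in the range makes the expression composite.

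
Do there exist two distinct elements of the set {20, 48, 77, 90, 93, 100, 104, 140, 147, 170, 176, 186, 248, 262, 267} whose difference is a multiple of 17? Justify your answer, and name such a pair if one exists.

No, no such pair exists.

Residues mod 17: 20↦3, 48↦14, 77↦9, 90↦5, 93↦8, 100↦15, 104↦2, 140↦4, 147↦11, 170↦0, 176↦6, 186↦16, 248↦10, 262↦7, 267↦12.
No residue repeats among the 15 elements, so no pair has difference ≡ 0 (mod 17).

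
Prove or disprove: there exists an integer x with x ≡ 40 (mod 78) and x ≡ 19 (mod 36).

There is no such integer.

gcd(78, 36) = 6. If x ≡ 40 (mod 78) and x ≡ 19 (mod 36), then x ≡ 40 (mod 6) and x ≡ 19 (mod 6).
These are incompatible: 40 − 19 = 21 is not divisible by 6.
Hence the system has no solution.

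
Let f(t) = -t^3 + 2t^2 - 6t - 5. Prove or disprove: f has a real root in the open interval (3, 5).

f has no root in that interval.

f(3) = -32 and f(5) = -110, both negative.
The derivative f'(t) = -3t^2 + 4t - 6 is a quadratic with discriminant 4² − 4·(-3)·(-6) = -56 < 0; it never vanishes, so it is always negative (sign of the leading coefficient).
Hence f is strictly decreasing on ℝ, and in particular on [3, 5]. A strictly monotone function with same-sign endpoint values stays negative on the whole interval, so f has no zero in (3, 5).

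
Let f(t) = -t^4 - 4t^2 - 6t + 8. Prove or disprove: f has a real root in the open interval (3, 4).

f has no root in that interval.

f(3) = -127 and f(4) = -336, both negative, so a sign-change argument is unavailable; we show f keeps this sign on the whole interval.
Substitute t = 3 + u, where 0 < u < 1 on the interval. Expanding, f(3 + u) = -u^4 - 12u^3 - 58u^2 - 138u - 127.
The nonzero coefficients here are all negative, so for u > 0 every term is negative (or zero), and the constant term -127 is strictly negative.
Therefore f(t) < 0 throughout (3, 4), and f has no zero there.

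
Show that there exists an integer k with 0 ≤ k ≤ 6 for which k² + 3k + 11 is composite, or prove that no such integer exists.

k = 5

At k = 5: 5² + 3·5 + 11 = 51 = 3·17, which is composite.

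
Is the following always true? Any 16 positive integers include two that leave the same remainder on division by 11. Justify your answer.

Each integer lies in one of the 11 residue classes modulo 11.
Placing 16 integers into 11 classes, some class receives at least two — say a and b.
That is, a and b leave the same remainder on division by 11, as claimed.

Yes, this is always true.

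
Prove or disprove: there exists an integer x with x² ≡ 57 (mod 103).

There is no such integer.

Apply Euler's criterion with the prime 103: 57 is a quadratic residue iff 57^51 ≡ 1 (mod 103), and a non-residue iff it is ≡ −1.
Squaring successively (mod 103): 57^2 = 3249 ≡ 56; 57^4 ≡ 56² = 3136 ≡ 46; 57^8 ≡ 46² = 2116 ≡ 56; 57^16 ≡ 56² = 3136 ≡ 46; 57^32 ≡ 46² = 2116 ≡ 56.
Since 51 = 32 + 16 + 2 + 1, 57^51 ≡ 56 · 46 · 56 · 57; multiplying out mod 103: 56·46 = 2576 ≡ 1, then 1·56 = 56 ≡ 56, then 56·57 = 3192 ≡ 102. Thus 57^51 ≡ 102 ≡ −1 (mod 103).
The value −1 means 57 is a non-residue modulo 103, so x² ≡ 57 (mod 103) is impossible.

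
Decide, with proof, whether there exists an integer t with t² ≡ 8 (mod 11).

There is no such integer.

Computing t² mod 11 for t = 0, 1, …, 5 (enough, by the symmetry t ↦ 11 − t) gives 0, 1, 4, 9, 5, 3.
The set of squares mod 11 is therefore {0, 1, 3, 4, 5, 9}, which does not contain 8.
Therefore t² ≡ 8 (mod 11) has no solution.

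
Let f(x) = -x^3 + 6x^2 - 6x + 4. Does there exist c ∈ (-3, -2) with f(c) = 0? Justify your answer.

The endpoint values f(-3) = 103 and f(-2) = 48 are both positive. Claim: f(x) > 0 for every x in (-3, -2).
Shift to the endpoint -2: with x = -2 − u (0 < u < 1), one computes f(-2 − u) = u^3 + 12u^2 + 42u + 48.
All 4 nonzero coefficients of this polynomial in u are positive; hence for u > 0 the value is a sum of positive terms (the constant 48 among them).
So f is strictly positive on (-3, -2); no root exists in the interval.

No.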